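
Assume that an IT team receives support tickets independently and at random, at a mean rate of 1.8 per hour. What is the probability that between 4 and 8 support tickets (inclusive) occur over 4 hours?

Over the interval, μ = 1.8 × 4 = 7.2 (4 hours).
P(4 ≤ N ≤ 8) = Σ_{j=4}^{8} e^(−7.2) · 7.2^j/j! ≈ 0.6308.

0.6308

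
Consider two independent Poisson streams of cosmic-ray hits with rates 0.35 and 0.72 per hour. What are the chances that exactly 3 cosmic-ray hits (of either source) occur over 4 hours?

Independent Poisson processes superpose: combined rate λ = 0.35 + 0.72 = 1.07 per hour.
Over the interval, μ = 1.07 × 4 = 4.28 (4 hours).
P(N = 3) = e^(−4.28) · 4.28^3/3! ≈ 0.1809.

0.1809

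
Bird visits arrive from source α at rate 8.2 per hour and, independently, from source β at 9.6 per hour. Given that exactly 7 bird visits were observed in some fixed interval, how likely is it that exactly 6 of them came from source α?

Given the total, each event is independently from source α with probability p = λ_α/(λ_α+λ_β) = 8.2/17.8 ≈ 0.4607.
So K ~ Binomial(7, 8.2/17.8): P(K = 6) = C(7,6) · (8.2/17.8)^6 · (9.6/17.8)^1 ≈ 0.0361.

0.0361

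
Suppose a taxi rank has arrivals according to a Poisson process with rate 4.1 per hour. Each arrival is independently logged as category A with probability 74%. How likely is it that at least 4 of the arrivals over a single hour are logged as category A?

Thinning: the arrivals that are logged as category A themselves form a Poisson process with rate 0.74 × 4.1 = 3.034 per hour.
So μ = 3.034.
P(N ≥ 4) = 1 − P(N ≤ 3) ≈ 0.3604.

0.3604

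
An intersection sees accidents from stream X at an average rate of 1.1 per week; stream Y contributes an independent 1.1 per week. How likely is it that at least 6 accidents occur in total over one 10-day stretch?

0.0990

Independent Poisson processes superpose: combined rate λ = 1.1 + 1.1 = 2.2 per week.
Over the interval, μ = 2.2 × 10/7 ≈ 3.14286 (a 10-day stretch = 10/7 weeks).
P(N ≥ 6) = 1 − P(N ≤ 5) ≈ 0.0990.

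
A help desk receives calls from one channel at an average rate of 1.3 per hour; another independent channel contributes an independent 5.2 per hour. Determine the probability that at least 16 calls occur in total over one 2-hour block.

Independent Poisson processes superpose: combined rate λ = 1.3 + 5.2 = 6.5 per hour.
Over the interval, μ = 6.5 × 2 = 13 (a 2-hour block = 2 hours).
P(N ≥ 16) = 1 − P(N ≤ 15) ≈ 0.2364.

0.2364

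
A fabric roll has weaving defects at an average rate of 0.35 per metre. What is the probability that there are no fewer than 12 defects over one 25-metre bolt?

Over the interval, μ = 0.35 × 25 = 8.75 (a 25-metre bolt = 25 metres).
P(N ≥ 12) = 1 − P(N ≤ 11) = 1 − Σ_{j=0}^{11} e^(−μ) μ^j/j! ≈ 0.1734.

0.1734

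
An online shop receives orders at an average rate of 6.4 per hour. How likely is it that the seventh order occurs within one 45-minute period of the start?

Over the interval, μ = 6.4 × 0.75 = 4.8 (a 45-minute period = 0.75 hours).
The seventh arrival falls in the interval iff at least 7 events occur there: P(S_7 ≤ t) = P(N ≥ 7) = 1 − P(N ≤ 6) ≈ 0.2092.

0.2092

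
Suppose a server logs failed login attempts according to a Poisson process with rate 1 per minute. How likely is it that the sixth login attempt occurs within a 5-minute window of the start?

0.3840

Over the interval, μ = 1 × 5 = 5 (a 5-minute window = 5 minutes).
The sixth arrival falls in the interval iff at least 6 events occur there: P(S_6 ≤ t) = P(N ≥ 6) = 1 − P(N ≤ 5) ≈ 0.3840.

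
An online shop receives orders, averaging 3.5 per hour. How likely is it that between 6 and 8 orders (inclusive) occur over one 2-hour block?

Over the interval, μ = 3.5 × 2 = 7 (a 2-hour block = 2 hours).
P(6 ≤ N ≤ 8) = Σ_{j=6}^{8} e^(−7) · 7^j/j! ≈ 0.4284.

0.4284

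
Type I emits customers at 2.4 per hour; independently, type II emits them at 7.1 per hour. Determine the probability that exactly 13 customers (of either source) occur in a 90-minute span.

0.1039

Independent Poisson processes superpose: combined rate λ = 2.4 + 7.1 = 9.5 per hour.
Over the interval, μ = 9.5 × 1.5 = 14.25 (a 90-minute span = 1.5 hours).
P(N = 13) = e^(−14.25) · 14.25^13/13! ≈ 0.1039.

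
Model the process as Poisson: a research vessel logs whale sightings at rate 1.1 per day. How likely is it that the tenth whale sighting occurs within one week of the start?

Over the interval, μ = 1.1 × 7 = 7.7 (a week = 7 days).
The tenth arrival falls in the interval iff at least 10 events occur there: P(S_10 ≤ t) = P(N ≥ 10) = 1 − P(N ≤ 9) ≈ 0.2469.

0.2469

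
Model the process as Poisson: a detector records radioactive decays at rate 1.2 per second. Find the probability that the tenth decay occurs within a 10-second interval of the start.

0.7576

Over the interval, μ = 1.2 × 10 = 12 (a 10-second interval = 10 seconds).
The tenth arrival falls in the interval iff at least 10 events occur there: P(S_10 ≤ t) = P(N ≥ 10) = 1 − P(N ≤ 9) ≈ 0.7576.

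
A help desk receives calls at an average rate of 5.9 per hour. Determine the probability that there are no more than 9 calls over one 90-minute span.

Over the interval, μ = 5.9 × 1.5 = 8.85 (a 90-minute span = 1.5 hours).
P(N ≤ 9) = Σ_{j=0}^{9} e^(−μ) μ^j/j! ≈ 0.6072.

0.6072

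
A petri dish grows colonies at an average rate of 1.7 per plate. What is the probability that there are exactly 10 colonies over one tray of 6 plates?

0.1249

Over the interval, μ = 1.7 × 6 = 10.2 (a tray of 6 plates = 6 plates).
P(N = 10) = e^(−μ) μ^10/10! = e^(−10.2) · 10.2^10/3628800 ≈ 0.1249.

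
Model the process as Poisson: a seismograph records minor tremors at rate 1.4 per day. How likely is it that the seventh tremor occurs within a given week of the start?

Over the interval, μ = 1.4 × 7 = 9.8 (a week = 7 days).
The seventh arrival falls in the interval iff at least 7 events occur there: P(S_7 ≤ t) = P(N ≥ 7) = 1 − P(N ≤ 6) ≈ 0.8567.

0.8567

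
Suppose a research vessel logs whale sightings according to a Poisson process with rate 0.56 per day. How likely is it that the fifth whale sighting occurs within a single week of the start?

0.3555

Over the interval, μ = 0.56 × 7 = 3.92 (a week = 7 days).
The fifth arrival falls in the interval iff at least 5 events occur there: P(S_5 ≤ t) = P(N ≥ 5) = 1 − P(N ≤ 4) ≈ 0.3555.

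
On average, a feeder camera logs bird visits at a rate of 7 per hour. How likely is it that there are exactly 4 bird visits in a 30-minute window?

Over the interval, μ = 7 × 0.5 = 3.5 (a 30-minute window = 0.5 hours).
P(N = 4) = e^(−μ) μ^4/4! = e^(−3.5) · 3.5^4/24 ≈ 0.1888.

0.1888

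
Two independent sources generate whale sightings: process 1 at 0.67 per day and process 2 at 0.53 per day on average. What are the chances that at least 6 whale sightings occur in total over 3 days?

Independent Poisson processes superpose: combined rate λ = 0.67 + 0.53 = 1.2 per day.
Over the interval, μ = 1.2 × 3 = 3.6 (3 days).
P(N ≥ 6) = 1 − P(N ≤ 5) ≈ 0.1559.

0.1559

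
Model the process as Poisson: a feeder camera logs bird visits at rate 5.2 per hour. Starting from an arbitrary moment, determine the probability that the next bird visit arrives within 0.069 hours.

0.3015

Inter-arrival times are exponential with rate λ = 5.2 per hour.
P(T ≤ 0.069) = 1 − e^(−λt) = 1 − e^(−5.2 × 0.069) = 1 − e^(−0.3588) ≈ 0.3015.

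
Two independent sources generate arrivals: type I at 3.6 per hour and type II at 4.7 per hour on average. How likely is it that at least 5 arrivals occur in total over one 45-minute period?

Independent Poisson processes superpose: combined rate λ = 3.6 + 4.7 = 8.3 per hour.
Over the interval, μ = 8.3 × 0.75 = 6.225 (a 45-minute period = 0.75 hours).
P(N ≥ 5) = 1 − P(N ≤ 4) ≈ 0.7439.

0.7439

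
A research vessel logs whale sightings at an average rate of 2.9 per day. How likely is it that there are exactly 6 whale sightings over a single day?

0.0455

With mean μ = 2.9 per day,
P(N = 6) = e^(−μ) μ^6/6! = e^(−2.9) · 2.9^6/720 ≈ 0.0455.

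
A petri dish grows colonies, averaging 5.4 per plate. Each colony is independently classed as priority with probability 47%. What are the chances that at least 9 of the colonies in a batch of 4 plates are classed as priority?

0.6840

Thinning: the colonies that are classed as priority themselves form a Poisson process with rate 0.47 × 5.4 = 2.538 per plate.
Over the interval, μ = 2.538 × 4 = 10.152 (a batch of 4 plates = 4 plates).
P(N ≥ 9) = 1 − P(N ≤ 8) ≈ 0.6840.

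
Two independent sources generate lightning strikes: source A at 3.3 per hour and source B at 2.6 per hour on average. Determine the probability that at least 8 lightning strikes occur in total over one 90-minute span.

Independent Poisson processes superpose: combined rate λ = 3.3 + 2.6 = 5.9 per hour.
Over the interval, μ = 5.9 × 1.5 = 8.85 (a 90-minute span = 1.5 hours).
P(N ≥ 8) = 1 − P(N ≤ 7) ≈ 0.6582.

0.6582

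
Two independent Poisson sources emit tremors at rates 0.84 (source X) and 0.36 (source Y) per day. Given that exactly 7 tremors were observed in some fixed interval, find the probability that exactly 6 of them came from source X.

0.2471

Given the total, each event is independently from source X with probability p = λ_X/(λ_X+λ_Y) = 0.84/1.2 = 0.7000.
So K ~ Binomial(7, 0.84/1.2): P(K = 6) = C(7,6) · (0.84/1.2)^6 · (0.36/1.2)^1 ≈ 0.2471.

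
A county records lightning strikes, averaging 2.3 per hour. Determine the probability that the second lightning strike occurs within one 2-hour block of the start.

Over the interval, μ = 2.3 × 2 = 4.6 (a 2-hour block = 2 hours).
The second arrival falls in the interval iff at least 2 events occur there: P(S_2 ≤ t) = P(N ≥ 2) = 1 − P(N ≤ 1) ≈ 0.9437.

0.9437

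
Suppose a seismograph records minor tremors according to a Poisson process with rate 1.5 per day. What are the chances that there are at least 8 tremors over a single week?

0.8215

Over the interval, μ = 1.5 × 7 = 10.5 (a week = 7 days).
P(N ≥ 8) = 1 − P(N ≤ 7) = 1 − Σ_{j=0}^{7} e^(−μ) μ^j/j! ≈ 0.8215.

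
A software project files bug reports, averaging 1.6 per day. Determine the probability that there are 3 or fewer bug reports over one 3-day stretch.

0.2942

Over the interval, μ = 1.6 × 3 = 4.8 (a 3-day stretch = 3 days).
P(N ≤ 3) = Σ_{j=0}^{3} e^(−μ) μ^j/j! ≈ 0.2942.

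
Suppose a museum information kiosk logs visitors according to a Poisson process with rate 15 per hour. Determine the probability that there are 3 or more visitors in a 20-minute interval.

Over the interval, μ = 15 × 1/3 = 5 (a 20-minute interval = 1/3 hours).
P(N ≥ 3) = 1 − P(N ≤ 2) = 1 − Σ_{j=0}^{2} e^(−μ) μ^j/j! ≈ 0.8753.

0.8753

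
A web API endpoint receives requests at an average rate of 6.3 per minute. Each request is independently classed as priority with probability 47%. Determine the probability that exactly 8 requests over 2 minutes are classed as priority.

0.1005

Thinning: the requests that are classed as priority themselves form a Poisson process with rate 0.47 × 6.3 = 2.961 per minute.
Over the interval, μ = 2.961 × 2 = 5.922 (2 minutes).
P(N = 8) = e^(−5.922) · 5.922^8/8! ≈ 0.1005.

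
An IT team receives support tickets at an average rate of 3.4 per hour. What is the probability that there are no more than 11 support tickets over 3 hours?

Over the interval, μ = 3.4 × 3 = 10.2 (3 hours).
P(N ≤ 11) = Σ_{j=0}^{11} e^(−μ) μ^j/j! ≈ 0.6738.

0.6738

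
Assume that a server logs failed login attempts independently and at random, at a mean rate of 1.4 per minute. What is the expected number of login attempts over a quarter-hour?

E[N] = λt = 1.4 × 15 = 21 (a quarter-hour = 15 minutes).

21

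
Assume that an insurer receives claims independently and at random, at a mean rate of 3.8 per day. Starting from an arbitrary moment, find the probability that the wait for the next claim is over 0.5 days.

The wait for the next event is exponential with rate λ = 3.8 per day.
P(T > 0.5) = e^(−λt) = e^(−3.8 × 0.5) = e^(−1.9) ≈ 0.1496.

0.1496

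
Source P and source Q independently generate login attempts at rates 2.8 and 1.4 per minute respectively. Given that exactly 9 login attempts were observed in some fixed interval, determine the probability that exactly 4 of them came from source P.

0.1024

Given the total, each event is independently from source P with probability p = λ_P/(λ_P+λ_Q) = 2.8/4.2 ≈ 0.6667.
So K ~ Binomial(9, 2.8/4.2): P(K = 4) = C(9,4) · (2.8/4.2)^4 · (1.4/4.2)^5 ≈ 0.1024.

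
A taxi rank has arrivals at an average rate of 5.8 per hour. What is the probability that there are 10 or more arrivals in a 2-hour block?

0.7209

Over the interval, μ = 5.8 × 2 = 11.6 (a 2-hour block = 2 hours).
P(N ≥ 10) = 1 − P(N ≤ 9) = 1 − Σ_{j=0}^{9} e^(−μ) μ^j/j! ≈ 0.7209.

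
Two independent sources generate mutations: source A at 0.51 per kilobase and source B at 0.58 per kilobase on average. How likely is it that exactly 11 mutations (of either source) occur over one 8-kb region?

Independent Poisson processes superpose: combined rate λ = 0.51 + 0.58 = 1.09 per kilobase.
Over the interval, μ = 1.09 × 8 = 8.72 (an 8-kb region = 8 kilobases).
P(N = 11) = e^(−8.72) · 8.72^11/11! ≈ 0.0907.

0.0907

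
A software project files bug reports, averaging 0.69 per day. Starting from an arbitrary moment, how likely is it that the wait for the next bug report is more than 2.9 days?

The wait for the next event is exponential with rate λ = 0.69 per day.
P(T > 2.9) = e^(−λt) = e^(−0.69 × 2.9) = e^(−2.001) ≈ 0.1352.

0.1352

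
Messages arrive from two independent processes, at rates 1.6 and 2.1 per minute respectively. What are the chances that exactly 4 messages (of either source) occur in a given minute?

Independent Poisson processes superpose: combined rate λ = 1.6 + 2.1 = 3.7 per minute.
So μ = 3.7.
P(N = 4) = e^(−3.7) · 3.7^4/4! ≈ 0.1931.

0.1931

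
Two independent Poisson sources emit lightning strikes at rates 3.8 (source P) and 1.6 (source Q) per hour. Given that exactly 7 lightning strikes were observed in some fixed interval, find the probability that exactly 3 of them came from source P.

0.0940

Given the total, each event is independently from source P with probability p = λ_P/(λ_P+λ_Q) = 3.8/5.4 ≈ 0.7037.
So K ~ Binomial(7, 3.8/5.4): P(K = 3) = C(7,3) · (3.8/5.4)^3 · (1.6/5.4)^4 ≈ 0.0940.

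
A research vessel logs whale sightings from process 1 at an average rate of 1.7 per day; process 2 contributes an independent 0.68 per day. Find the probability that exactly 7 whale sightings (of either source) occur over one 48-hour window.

Independent Poisson processes superpose: combined rate λ = 1.7 + 0.68 = 2.38 per day.
Over the interval, μ = 2.38 × 2 = 4.76 (a 48-hour window = 2 days).
P(N = 7) = e^(−4.76) · 4.76^7/7! ≈ 0.0941.

0.0941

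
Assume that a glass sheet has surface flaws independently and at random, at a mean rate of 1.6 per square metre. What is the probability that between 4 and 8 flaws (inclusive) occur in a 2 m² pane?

Over the interval, μ = 1.6 × 2 = 3.2 (a 2 m² pane = 2 square metres).
P(4 ≤ N ≤ 8) = Σ_{j=4}^{8} e^(−3.2) · 3.2^j/j! ≈ 0.3918.

0.3918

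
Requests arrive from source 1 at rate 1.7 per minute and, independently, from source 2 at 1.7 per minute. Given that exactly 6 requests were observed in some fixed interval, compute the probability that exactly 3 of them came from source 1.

0.3125

Given the total, each event is independently from source 1 with probability p = λ_1/(λ_1+λ_2) = 1.7/3.4 = 0.5000.
So K ~ Binomial(6, 1.7/3.4): P(K = 3) = C(6,3) · (1.7/3.4)^3 · (1.7/3.4)^3 ≈ 0.3125.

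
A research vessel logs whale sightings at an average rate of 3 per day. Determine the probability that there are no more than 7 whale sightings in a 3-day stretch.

Over the interval, μ = 3 × 3 = 9 (a 3-day stretch = 3 days).
P(N ≤ 7) = Σ_{j=0}^{7} e^(−μ) μ^j/j! ≈ 0.3239.

0.3239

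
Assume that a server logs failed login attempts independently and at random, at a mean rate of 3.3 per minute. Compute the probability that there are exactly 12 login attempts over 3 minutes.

Over the interval, μ = 3.3 × 3 = 9.9 (3 minutes).
P(N = 12) = e^(−μ) μ^12/12! = e^(−9.9) · 9.9^12/479001600 ≈ 0.0928.

0.0928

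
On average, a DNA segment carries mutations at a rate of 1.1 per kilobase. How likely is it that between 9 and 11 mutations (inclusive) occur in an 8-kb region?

Over the interval, μ = 1.1 × 8 = 8.8 (an 8-kb region = 8 kilobases).
P(9 ≤ N ≤ 11) = Σ_{j=9}^{11} e^(−8.8) · 8.8^j/j! ≈ 0.3397.

0.3397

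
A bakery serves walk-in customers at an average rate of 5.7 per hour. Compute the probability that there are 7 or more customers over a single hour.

0.3456

With mean μ = 5.7 per hour,
P(N ≥ 7) = 1 − P(N ≤ 6) = 1 − Σ_{j=0}^{6} e^(−μ) μ^j/j! ≈ 0.3456.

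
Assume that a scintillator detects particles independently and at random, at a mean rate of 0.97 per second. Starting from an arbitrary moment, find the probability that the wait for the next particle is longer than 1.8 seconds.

The wait for the next event is exponential with rate λ = 0.97 per second.
P(T > 1.8) = e^(−λt) = e^(−0.97 × 1.8) = e^(−1.746) ≈ 0.1745.

0.1745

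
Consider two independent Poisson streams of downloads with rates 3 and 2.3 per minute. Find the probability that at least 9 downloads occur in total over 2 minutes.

Independent Poisson processes superpose: combined rate λ = 3 + 2.3 = 5.3 per minute.
Over the interval, μ = 5.3 × 2 = 10.6 (2 minutes).
P(N ≥ 9) = 1 − P(N ≤ 8) ≈ 0.7306.

0.7306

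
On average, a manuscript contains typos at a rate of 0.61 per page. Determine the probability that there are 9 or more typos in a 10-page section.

0.1633

Over the interval, μ = 0.61 × 10 = 6.1 (a 10-page section = 10 pages).
P(N ≥ 9) = 1 − P(N ≤ 8) = 1 − Σ_{j=0}^{8} e^(−μ) μ^j/j! ≈ 0.1633.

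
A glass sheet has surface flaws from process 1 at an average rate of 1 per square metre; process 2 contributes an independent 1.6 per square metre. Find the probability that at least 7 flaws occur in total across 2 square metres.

Independent Poisson processes superpose: combined rate λ = 1 + 1.6 = 2.6 per square metre.
Over the interval, μ = 2.6 × 2 = 5.2 (2 square metres).
P(N ≥ 7) = 1 − P(N ≤ 6) ≈ 0.2676.

0.2676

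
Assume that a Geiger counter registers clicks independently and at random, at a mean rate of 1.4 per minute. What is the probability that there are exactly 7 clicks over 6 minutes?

0.1317

Over the interval, μ = 1.4 × 6 = 8.4 (6 minutes).
P(N = 7) = e^(−μ) μ^7/7! = e^(−8.4) · 8.4^7/5040 ≈ 0.1317.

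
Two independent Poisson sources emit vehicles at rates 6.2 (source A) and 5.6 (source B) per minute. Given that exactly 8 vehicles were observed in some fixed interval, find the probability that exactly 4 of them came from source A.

0.2706

Given the total, each event is independently from source A with probability p = λ_A/(λ_A+λ_B) = 6.2/11.8 ≈ 0.5254.
So K ~ Binomial(8, 6.2/11.8): P(K = 4) = C(8,4) · (6.2/11.8)^4 · (5.6/11.8)^4 ≈ 0.2706.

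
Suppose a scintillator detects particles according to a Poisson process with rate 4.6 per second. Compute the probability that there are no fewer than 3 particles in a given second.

With mean μ = 4.6 per second,
P(N ≥ 3) = 1 − P(N ≤ 2) = 1 − Σ_{j=0}^{2} e^(−μ) μ^j/j! ≈ 0.8374.

0.8374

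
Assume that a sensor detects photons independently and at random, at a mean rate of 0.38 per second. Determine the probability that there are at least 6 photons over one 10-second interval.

0.1844

Over the interval, μ = 0.38 × 10 = 3.8 (a 10-second interval = 10 seconds).
P(N ≥ 6) = 1 − P(N ≤ 5) = 1 − Σ_{j=0}^{5} e^(−μ) μ^j/j! ≈ 0.1844.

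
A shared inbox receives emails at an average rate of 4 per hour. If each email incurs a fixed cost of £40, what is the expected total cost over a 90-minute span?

£240

E[N] = 4 × 1.5 = 6 (a 90-minute span = 1.5 hours); E[cost] = 6 × £40 = £240.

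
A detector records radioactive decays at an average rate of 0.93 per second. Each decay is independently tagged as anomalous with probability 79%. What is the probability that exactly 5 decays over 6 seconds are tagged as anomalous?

0.1689

Thinning: the decays that are tagged as anomalous themselves form a Poisson process with rate 0.79 × 0.93 = 0.7347 per second.
Over the interval, μ = 0.7347 × 6 = 4.4082 (6 seconds).
P(N = 5) = e^(−4.4082) · 4.4082^5/5! ≈ 0.1689.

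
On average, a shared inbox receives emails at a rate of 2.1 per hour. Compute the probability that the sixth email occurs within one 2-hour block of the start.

0.2469

Over the interval, μ = 2.1 × 2 = 4.2 (a 2-hour block = 2 hours).
The sixth arrival falls in the interval iff at least 6 events occur there: P(S_6 ≤ t) = P(N ≥ 6) = 1 − P(N ≤ 5) ≈ 0.2469.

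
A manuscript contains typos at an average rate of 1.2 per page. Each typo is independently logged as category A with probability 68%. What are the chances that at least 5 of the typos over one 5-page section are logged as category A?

Thinning: the typos that are logged as category A themselves form a Poisson process with rate 0.68 × 1.2 = 0.816 per page.
Over the interval, μ = 0.816 × 5 = 4.08 (a 5-page section = 5 pages).
P(N ≥ 5) = 1 − P(N ≤ 4) ≈ 0.3868.

0.3868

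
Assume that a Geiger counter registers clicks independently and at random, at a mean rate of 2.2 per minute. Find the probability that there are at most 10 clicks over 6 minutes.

0.2349

Over the interval, μ = 2.2 × 6 = 13.2 (6 minutes).
P(N ≤ 10) = Σ_{j=0}^{10} e^(−μ) μ^j/j! ≈ 0.2349.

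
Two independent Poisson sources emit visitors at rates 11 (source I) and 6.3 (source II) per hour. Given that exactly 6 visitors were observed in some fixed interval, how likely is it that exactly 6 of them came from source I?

0.0661

Given the total, each event is independently from source I with probability p = λ_I/(λ_I+λ_II) = 11/17.3 ≈ 0.6358.
So K ~ Binomial(6, 11/17.3): P(K = 6) = C(6,6) · (11/17.3)^6 · (6.3/17.3)^0 ≈ 0.0661.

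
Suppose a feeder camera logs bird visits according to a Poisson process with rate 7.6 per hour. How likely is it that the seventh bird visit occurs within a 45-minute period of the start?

Over the interval, μ = 7.6 × 0.75 = 5.7 (a 45-minute period = 0.75 hours).
The seventh arrival falls in the interval iff at least 7 events occur there: P(S_7 ≤ t) = P(N ≥ 7) = 1 − P(N ≤ 6) ≈ 0.3456.

0.3456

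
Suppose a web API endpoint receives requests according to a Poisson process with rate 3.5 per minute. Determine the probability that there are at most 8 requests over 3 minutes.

0.2794

Over the interval, μ = 3.5 × 3 = 10.5 (3 minutes).
P(N ≤ 8) = Σ_{j=0}^{8} e^(−μ) μ^j/j! ≈ 0.2794.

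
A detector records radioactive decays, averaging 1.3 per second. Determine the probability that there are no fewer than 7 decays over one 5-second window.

0.4735

Over the interval, μ = 1.3 × 5 = 6.5 (a 5-second window = 5 seconds).
P(N ≥ 7) = 1 − P(N ≤ 6) = 1 − Σ_{j=0}^{6} e^(−μ) μ^j/j! ≈ 0.4735.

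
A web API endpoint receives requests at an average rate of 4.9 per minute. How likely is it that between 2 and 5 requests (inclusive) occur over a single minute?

0.5896

With mean μ = 4.9 per minute,
P(2 ≤ N ≤ 5) = Σ_{j=2}^{5} e^(−4.9) · 4.9^j/j! ≈ 0.5896.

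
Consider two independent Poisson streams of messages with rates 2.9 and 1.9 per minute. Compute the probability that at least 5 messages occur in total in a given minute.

Independent Poisson processes superpose: combined rate λ = 2.9 + 1.9 = 4.8 per minute.
So μ = 4.8.
P(N ≥ 5) = 1 − P(N ≤ 4) ≈ 0.5237.

0.5237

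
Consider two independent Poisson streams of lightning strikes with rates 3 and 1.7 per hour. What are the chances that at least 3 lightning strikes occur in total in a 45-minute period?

Independent Poisson processes superpose: combined rate λ = 3 + 1.7 = 4.7 per hour.
Over the interval, μ = 4.7 × 0.75 = 3.525 (a 45-minute period = 0.75 hours).
P(N ≥ 3) = 1 − P(N ≤ 2) ≈ 0.6838.

0.6838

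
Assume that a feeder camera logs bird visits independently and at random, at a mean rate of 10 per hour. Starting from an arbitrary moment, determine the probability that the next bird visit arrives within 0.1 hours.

0.6321

Inter-arrival times are exponential with rate λ = 10 per hour.
P(T ≤ 0.1) = 1 − e^(−λt) = 1 − e^(−10 × 0.1) = 1 − e^(−1) ≈ 0.6321.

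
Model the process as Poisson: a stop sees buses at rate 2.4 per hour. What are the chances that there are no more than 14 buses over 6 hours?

0.5281

Over the interval, μ = 2.4 × 6 = 14.4 (6 hours).
P(N ≤ 14) = Σ_{j=0}^{14} e^(−μ) μ^j/j! ≈ 0.5281.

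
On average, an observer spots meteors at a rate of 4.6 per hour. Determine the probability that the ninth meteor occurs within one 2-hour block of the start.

Over the interval, μ = 4.6 × 2 = 9.2 (a 2-hour block = 2 hours).
The ninth arrival falls in the interval iff at least 9 events occur there: P(S_9 ≤ t) = P(N ≥ 9) = 1 − P(N ≤ 8) ≈ 0.5704.

0.5704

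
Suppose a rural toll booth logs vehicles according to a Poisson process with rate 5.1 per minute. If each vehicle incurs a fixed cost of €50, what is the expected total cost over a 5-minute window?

€1275

E[N] = 5.1 × 5 = 25.5 (a 5-minute window = 5 minutes); E[cost] = 25.5 × €50 = €1275.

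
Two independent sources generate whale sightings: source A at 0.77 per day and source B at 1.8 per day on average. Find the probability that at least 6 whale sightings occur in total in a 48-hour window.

Independent Poisson processes superpose: combined rate λ = 0.77 + 1.8 = 2.57 per day.
Over the interval, μ = 2.57 × 2 = 5.14 (a 48-hour window = 2 days).
P(N ≥ 6) = 1 − P(N ≤ 5) ≈ 0.4086.

0.4086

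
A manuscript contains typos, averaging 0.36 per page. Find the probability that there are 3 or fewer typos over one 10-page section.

0.5152

Over the interval, μ = 0.36 × 10 = 3.6 (a 10-page section = 10 pages).
P(N ≤ 3) = Σ_{j=0}^{3} e^(−μ) μ^j/j! ≈ 0.5152.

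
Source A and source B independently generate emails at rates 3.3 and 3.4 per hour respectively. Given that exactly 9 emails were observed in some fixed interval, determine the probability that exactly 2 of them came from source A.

Given the total, each event is independently from source A with probability p = λ_A/(λ_A+λ_B) = 3.3/6.7 ≈ 0.4925.
So K ~ Binomial(9, 3.3/6.7): P(K = 2) = C(9,2) · (3.3/6.7)^2 · (3.4/6.7)^7 ≈ 0.0757.

0.0757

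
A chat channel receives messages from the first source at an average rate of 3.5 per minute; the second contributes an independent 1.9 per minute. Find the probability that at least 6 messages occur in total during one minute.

0.4539

Independent Poisson processes superpose: combined rate λ = 3.5 + 1.9 = 5.4 per minute.
So μ = 5.4.
P(N ≥ 6) = 1 − P(N ≤ 5) ≈ 0.4539.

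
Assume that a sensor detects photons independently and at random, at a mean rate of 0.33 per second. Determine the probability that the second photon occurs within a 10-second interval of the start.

Over the interval, μ = 0.33 × 10 = 3.3 (a 10-second interval = 10 seconds).
The second arrival falls in the interval iff at least 2 events occur there: P(S_2 ≤ t) = P(N ≥ 2) = 1 − P(N ≤ 1) ≈ 0.8414.

0.8414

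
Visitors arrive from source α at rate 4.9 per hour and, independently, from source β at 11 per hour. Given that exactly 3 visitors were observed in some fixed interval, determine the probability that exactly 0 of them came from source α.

0.3311

Given the total, each event is independently from source α with probability p = λ_α/(λ_α+λ_β) = 4.9/15.9 ≈ 0.3082.
So K ~ Binomial(3, 4.9/15.9): P(K = 0) = C(3,0) · (4.9/15.9)^0 · (11/15.9)^3 ≈ 0.3311.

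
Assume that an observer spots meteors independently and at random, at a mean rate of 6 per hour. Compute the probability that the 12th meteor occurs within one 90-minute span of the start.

0.1970

Over the interval, μ = 6 × 1.5 = 9 (a 90-minute span = 1.5 hours).
The 12th arrival falls in the interval iff at least 12 events occur there: P(S_12 ≤ t) = P(N ≥ 12) = 1 − P(N ≤ 11) ≈ 0.1970.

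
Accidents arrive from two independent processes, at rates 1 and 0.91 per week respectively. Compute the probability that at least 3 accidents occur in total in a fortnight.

0.7343

Independent Poisson processes superpose: combined rate λ = 1 + 0.91 = 1.91 per week.
Over the interval, μ = 1.91 × 2 = 3.82 (a fortnight = 2 weeks).
P(N ≥ 3) = 1 − P(N ≤ 2) ≈ 0.7343.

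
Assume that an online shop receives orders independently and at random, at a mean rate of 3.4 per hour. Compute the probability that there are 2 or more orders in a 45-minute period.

Over the interval, μ = 3.4 × 0.75 = 2.55 (a 45-minute period = 0.75 hours).
P(N ≥ 2) = 1 − P(N ≤ 1) = 1 − Σ_{j=0}^{1} e^(−μ) μ^j/j! ≈ 0.7228.

0.7228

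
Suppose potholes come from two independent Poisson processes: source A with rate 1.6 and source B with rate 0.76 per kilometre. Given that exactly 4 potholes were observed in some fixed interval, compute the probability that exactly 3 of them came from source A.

0.4014

Given the total, each event is independently from source A with probability p = λ_A/(λ_A+λ_B) = 1.6/2.36 ≈ 0.6780.
So K ~ Binomial(4, 1.6/2.36): P(K = 3) = C(4,3) · (1.6/2.36)^3 · (0.76/2.36)^1 ≈ 0.4014.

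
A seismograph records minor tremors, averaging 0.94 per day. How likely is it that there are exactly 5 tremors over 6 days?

Over the interval, μ = 0.94 × 6 = 5.64 (6 days).
P(N = 5) = e^(−μ) μ^5/5! = e^(−5.64) · 5.64^5/120 ≈ 0.1690.

0.1690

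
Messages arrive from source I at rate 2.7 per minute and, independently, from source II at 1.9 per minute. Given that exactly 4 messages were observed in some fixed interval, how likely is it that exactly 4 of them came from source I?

0.1187

Given the total, each event is independently from source I with probability p = λ_I/(λ_I+λ_II) = 2.7/4.6 ≈ 0.5870.
So K ~ Binomial(4, 2.7/4.6): P(K = 4) = C(4,4) · (2.7/4.6)^4 · (1.9/4.6)^0 ≈ 0.1187.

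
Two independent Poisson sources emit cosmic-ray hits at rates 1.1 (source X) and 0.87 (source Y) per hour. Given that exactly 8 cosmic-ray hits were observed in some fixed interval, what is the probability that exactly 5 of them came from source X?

Given the total, each event is independently from source X with probability p = λ_X/(λ_X+λ_Y) = 1.1/1.97 ≈ 0.5584.
So K ~ Binomial(8, 1.1/1.97): P(K = 5) = C(8,5) · (1.1/1.97)^5 · (0.87/1.97)^3 ≈ 0.2618.

0.2618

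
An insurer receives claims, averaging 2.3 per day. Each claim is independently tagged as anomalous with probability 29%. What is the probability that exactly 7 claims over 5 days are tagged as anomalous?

0.0324

Thinning: the claims that are tagged as anomalous themselves form a Poisson process with rate 0.29 × 2.3 = 0.667 per day.
Over the interval, μ = 0.667 × 5 = 3.335 (5 days).
P(N = 7) = e^(−3.335) · 3.335^7/7! ≈ 0.0324.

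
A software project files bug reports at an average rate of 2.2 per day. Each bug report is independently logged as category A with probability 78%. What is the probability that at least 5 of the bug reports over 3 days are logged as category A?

0.5851

Thinning: the bug reports that are logged as category A themselves form a Poisson process with rate 0.78 × 2.2 = 1.716 per day.
Over the interval, μ = 1.716 × 3 = 5.148 (3 days).
P(N ≥ 5) = 1 − P(N ≤ 4) ≈ 0.5851.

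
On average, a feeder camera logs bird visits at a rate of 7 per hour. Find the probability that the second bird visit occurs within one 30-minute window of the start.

Over the interval, μ = 7 × 0.5 = 3.5 (a 30-minute window = 0.5 hours).
The second arrival falls in the interval iff at least 2 events occur there: P(S_2 ≤ t) = P(N ≥ 2) = 1 − P(N ≤ 1) ≈ 0.8641.

0.8641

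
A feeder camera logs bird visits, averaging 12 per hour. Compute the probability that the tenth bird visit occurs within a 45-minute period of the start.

0.4126

Over the interval, μ = 12 × 0.75 = 9 (a 45-minute period = 0.75 hours).
The tenth arrival falls in the interval iff at least 10 events occur there: P(S_10 ≤ t) = P(N ≥ 10) = 1 − P(N ≤ 9) ≈ 0.4126.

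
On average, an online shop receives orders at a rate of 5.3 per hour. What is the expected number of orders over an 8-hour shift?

E[N] = λt = 5.3 × 8 = 42.4 (an 8-hour shift = 8 hours).

42.4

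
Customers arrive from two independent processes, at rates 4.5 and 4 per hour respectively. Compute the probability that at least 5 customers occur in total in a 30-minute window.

Independent Poisson processes superpose: combined rate λ = 4.5 + 4 = 8.5 per hour.
Over the interval, μ = 8.5 × 0.5 = 4.25 (a 30-minute window = 0.5 hours).
P(N ≥ 5) = 1 − P(N ≤ 4) ≈ 0.4199.

0.4199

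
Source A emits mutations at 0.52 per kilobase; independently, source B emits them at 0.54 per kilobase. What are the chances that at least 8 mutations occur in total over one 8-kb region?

0.6118

Independent Poisson processes superpose: combined rate λ = 0.52 + 0.54 = 1.06 per kilobase.
Over the interval, μ = 1.06 × 8 = 8.48 (an 8-kb region = 8 kilobases).
P(N ≥ 8) = 1 − P(N ≤ 7) ≈ 0.6118.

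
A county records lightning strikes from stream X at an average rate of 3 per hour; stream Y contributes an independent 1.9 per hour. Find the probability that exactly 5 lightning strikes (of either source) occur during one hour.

Independent Poisson processes superpose: combined rate λ = 3 + 1.9 = 4.9 per hour.
So μ = 4.9.
P(N = 5) = e^(−4.9) · 4.9^5/5! ≈ 0.1753.

0.1753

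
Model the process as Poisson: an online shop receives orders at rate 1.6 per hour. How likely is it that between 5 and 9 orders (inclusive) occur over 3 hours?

0.4986

Over the interval, μ = 1.6 × 3 = 4.8 (3 hours).
P(5 ≤ N ≤ 9) = Σ_{j=5}^{9} e^(−4.8) · 4.8^j/j! ≈ 0.4986.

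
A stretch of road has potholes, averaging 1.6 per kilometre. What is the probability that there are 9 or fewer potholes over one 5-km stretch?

Over the interval, μ = 1.6 × 5 = 8 (a 5-km stretch = 5 kilometres).
P(N ≤ 9) = Σ_{j=0}^{9} e^(−μ) μ^j/j! ≈ 0.7166.

0.7166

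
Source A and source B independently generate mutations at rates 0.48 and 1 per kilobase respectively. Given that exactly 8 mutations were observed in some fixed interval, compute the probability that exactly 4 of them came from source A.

0.1614

Given the total, each event is independently from source A with probability p = λ_A/(λ_A+λ_B) = 0.48/1.48 ≈ 0.3243.
So K ~ Binomial(8, 0.48/1.48): P(K = 4) = C(8,4) · (0.48/1.48)^4 · (1/1.48)^4 ≈ 0.1614.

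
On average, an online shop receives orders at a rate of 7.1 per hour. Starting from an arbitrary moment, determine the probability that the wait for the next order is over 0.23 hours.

0.1953

The wait for the next event is exponential with rate λ = 7.1 per hour.
P(T > 0.23) = e^(−λt) = e^(−7.1 × 0.23) = e^(−1.633) ≈ 0.1953.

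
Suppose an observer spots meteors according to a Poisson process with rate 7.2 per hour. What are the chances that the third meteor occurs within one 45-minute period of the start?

0.9052

Over the interval, μ = 7.2 × 0.75 = 5.4 (a 45-minute period = 0.75 hours).
The third arrival falls in the interval iff at least 3 events occur there: P(S_3 ≤ t) = P(N ≥ 3) = 1 − P(N ≤ 2) ≈ 0.9052.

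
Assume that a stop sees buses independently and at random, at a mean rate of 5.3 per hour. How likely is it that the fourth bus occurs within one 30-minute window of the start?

Over the interval, μ = 5.3 × 0.5 = 2.65 (a 30-minute window = 0.5 hours).
The fourth arrival falls in the interval iff at least 4 events occur there: P(S_4 ≤ t) = P(N ≥ 4) = 1 − P(N ≤ 3) ≈ 0.2749.

0.2749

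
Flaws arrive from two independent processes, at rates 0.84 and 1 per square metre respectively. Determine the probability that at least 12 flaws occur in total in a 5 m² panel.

0.2168

Independent Poisson processes superpose: combined rate λ = 0.84 + 1 = 1.84 per square metre.
Over the interval, μ = 1.84 × 5 = 9.2 (a 5 m² panel = 5 square metres).
P(N ≥ 12) = 1 − P(N ≤ 11) ≈ 0.2168.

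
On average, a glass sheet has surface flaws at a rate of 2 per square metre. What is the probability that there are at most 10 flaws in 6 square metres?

0.3472

Over the interval, μ = 2 × 6 = 12 (6 square metres).
P(N ≤ 10) = Σ_{j=0}^{10} e^(−μ) μ^j/j! ≈ 0.3472.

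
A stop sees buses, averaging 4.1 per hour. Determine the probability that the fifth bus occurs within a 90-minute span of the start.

Over the interval, μ = 4.1 × 1.5 = 6.15 (a 90-minute span = 1.5 hours).
The fifth arrival falls in the interval iff at least 5 events occur there: P(S_5 ≤ t) = P(N ≥ 5) = 1 − P(N ≤ 4) ≈ 0.7345.

0.7345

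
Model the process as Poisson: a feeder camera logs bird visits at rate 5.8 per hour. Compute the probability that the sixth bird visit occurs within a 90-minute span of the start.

0.8648

Over the interval, μ = 5.8 × 1.5 = 8.7 (a 90-minute span = 1.5 hours).
The sixth arrival falls in the interval iff at least 6 events occur there: P(S_6 ≤ t) = P(N ≥ 6) = 1 − P(N ≤ 5) ≈ 0.8648.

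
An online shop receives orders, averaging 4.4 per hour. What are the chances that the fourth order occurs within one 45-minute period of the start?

0.4197

Over the interval, μ = 4.4 × 0.75 = 3.3 (a 45-minute period = 0.75 hours).
The fourth arrival falls in the interval iff at least 4 events occur there: P(S_4 ≤ t) = P(N ≥ 4) = 1 − P(N ≤ 3) ≈ 0.4197.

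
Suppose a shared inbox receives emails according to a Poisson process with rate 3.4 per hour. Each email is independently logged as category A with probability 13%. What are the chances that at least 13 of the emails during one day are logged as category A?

0.2693

Thinning: the emails that are logged as category A themselves form a Poisson process with rate 0.13 × 3.4 = 0.442 per hour.
Over the interval, μ = 0.442 × 24 = 10.608 (a day = 24 hours).
P(N ≥ 13) = 1 − P(N ≤ 12) ≈ 0.2693.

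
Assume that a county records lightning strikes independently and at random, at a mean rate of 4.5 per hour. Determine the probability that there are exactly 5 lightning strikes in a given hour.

With mean μ = 4.5 per hour,
P(N = 5) = e^(−μ) μ^5/5! = e^(−4.5) · 4.5^5/120 ≈ 0.1708.

0.1708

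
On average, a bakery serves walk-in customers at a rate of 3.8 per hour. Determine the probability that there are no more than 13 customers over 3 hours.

0.7430

Over the interval, μ = 3.8 × 3 = 11.4 (3 hours).
P(N ≤ 13) = Σ_{j=0}^{13} e^(−μ) μ^j/j! ≈ 0.7430.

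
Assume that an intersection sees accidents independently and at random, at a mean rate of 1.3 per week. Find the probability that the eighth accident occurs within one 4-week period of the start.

Over the interval, μ = 1.3 × 4 = 5.2 (a 4-week period = 4 weeks).
The eighth arrival falls in the interval iff at least 8 events occur there: P(S_8 ≤ t) = P(N ≥ 8) = 1 − P(N ≤ 7) ≈ 0.1551.

0.1551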